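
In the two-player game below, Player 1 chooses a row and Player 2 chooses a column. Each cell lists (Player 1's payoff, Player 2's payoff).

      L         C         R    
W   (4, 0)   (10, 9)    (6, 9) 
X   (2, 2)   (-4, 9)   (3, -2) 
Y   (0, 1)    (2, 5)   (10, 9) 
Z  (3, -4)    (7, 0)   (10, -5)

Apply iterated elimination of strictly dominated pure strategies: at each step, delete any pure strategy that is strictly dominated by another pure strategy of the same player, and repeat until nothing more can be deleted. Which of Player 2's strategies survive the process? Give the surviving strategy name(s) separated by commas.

C, R

Row X is eliminated: W beats it against every remaining column (L: 4>2, C: 10>-4, R: 6>3).
For Player 2, C strictly dominates L on the remaining rows (W: 9>0, Y: 5>1, Z: 0>-4); eliminate L.
Among the remaining strategies, none is strictly dominated by another pure strategy of the same player, so the elimination stops.
Surviving strategies — Player 1: {W, Y, Z}; Player 2: {C, R}.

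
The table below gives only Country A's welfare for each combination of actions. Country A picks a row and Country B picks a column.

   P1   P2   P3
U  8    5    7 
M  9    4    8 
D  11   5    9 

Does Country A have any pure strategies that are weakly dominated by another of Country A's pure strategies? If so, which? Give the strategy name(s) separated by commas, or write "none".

U, M

U is weakly dominated by D (P1: 11>8, P2: 5=5, P3: 9>7).
M: dominated, since D does at least as well everywhere (P1: 11>9, P2: 5>4, P3: 9>8).
D: no other strategy beats it everywhere (U at P1 (11>8); M at P1 (11>9)).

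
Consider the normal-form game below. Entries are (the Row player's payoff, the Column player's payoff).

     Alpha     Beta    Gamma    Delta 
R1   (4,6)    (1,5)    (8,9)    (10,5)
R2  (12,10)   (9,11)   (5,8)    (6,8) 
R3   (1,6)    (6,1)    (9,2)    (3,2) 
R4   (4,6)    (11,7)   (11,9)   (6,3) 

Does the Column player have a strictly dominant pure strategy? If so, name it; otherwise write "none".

Alpha fails to dominate Beta at R2 (10<11).
Beta fails to dominate Alpha at R1 (5<6).
Gamma fails to dominate Alpha at R2 (8<10).
Delta fails to dominate Alpha at R1 (5<6).
No single strategy dominates all the others.

none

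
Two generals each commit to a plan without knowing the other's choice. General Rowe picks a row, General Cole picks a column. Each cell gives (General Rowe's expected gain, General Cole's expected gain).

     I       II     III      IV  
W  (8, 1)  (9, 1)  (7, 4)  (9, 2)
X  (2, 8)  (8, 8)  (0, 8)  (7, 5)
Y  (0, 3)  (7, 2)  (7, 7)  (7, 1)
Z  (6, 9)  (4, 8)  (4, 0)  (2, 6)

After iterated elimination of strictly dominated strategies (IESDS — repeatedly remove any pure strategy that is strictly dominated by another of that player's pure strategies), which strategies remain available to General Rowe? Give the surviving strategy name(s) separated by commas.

W, Y

For General Rowe, W strictly dominates X on the remaining columns (I: 8>2, II: 9>8, III: 7>0, IV: 9>7); eliminate X.
Row Z is eliminated: W beats it against every remaining column (I: 8>6, II: 9>4, III: 7>4, IV: 9>2).
For General Cole, III strictly dominates I on the remaining rows (W: 4>1, Y: 7>3); eliminate I.
General Cole's strategy II is strictly dominated by III (W: 4>1, Y: 7>2) and is removed.
Column IV is eliminated: III beats it against every remaining row (W: 4>2, Y: 7>1).
Among the remaining strategies, none is strictly dominated by another pure strategy of the same player, so the elimination stops.
Surviving strategies — General Rowe: {W, Y}; General Cole: {III}.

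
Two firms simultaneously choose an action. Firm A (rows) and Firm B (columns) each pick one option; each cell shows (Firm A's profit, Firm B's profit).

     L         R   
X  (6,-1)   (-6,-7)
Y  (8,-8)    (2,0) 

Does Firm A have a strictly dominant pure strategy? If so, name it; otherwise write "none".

Y

Y vs X: L: 8>6, R: 2>-6.
Y strictly beats every other strategy against every opponent action, so it is strictly dominant.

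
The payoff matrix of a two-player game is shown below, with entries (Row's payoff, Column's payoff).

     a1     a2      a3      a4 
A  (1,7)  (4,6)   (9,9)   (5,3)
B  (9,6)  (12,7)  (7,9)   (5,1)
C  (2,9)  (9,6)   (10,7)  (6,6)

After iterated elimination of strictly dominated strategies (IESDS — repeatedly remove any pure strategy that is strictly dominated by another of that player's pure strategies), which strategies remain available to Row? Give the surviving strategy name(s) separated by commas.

For Row, C strictly dominates A on the remaining columns (a1: 2>1, a2: 9>4, a3: 10>9, a4: 6>5); eliminate A.
Column a2 is eliminated: a3 beats it against every remaining row (B: 9>7, C: 7>6).
Column's strategy a4 is strictly dominated by a1 (B: 6>1, C: 9>6) and is removed.
Among the remaining strategies, none is strictly dominated by another pure strategy of the same player, so the elimination stops.
Surviving strategies — Row: {B, C}; Column: {a1, a3}.

B, C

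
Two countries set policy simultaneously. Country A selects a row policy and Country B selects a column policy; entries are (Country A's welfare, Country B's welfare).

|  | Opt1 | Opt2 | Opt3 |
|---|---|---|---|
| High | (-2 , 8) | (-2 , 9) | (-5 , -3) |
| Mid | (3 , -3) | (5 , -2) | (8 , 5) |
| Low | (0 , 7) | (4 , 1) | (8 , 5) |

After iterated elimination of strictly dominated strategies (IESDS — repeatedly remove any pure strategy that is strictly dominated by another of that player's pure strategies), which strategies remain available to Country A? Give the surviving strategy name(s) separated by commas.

Mid, Low

Country A's strategy High is strictly dominated by Mid (Opt1: 3>-2, Opt2: 5>-2, Opt3: 8>-5) and is removed.
Column Opt2 is eliminated: Opt3 beats it against every remaining row (Mid: 5>-2, Low: 5>1).
Among the remaining strategies, none is strictly dominated by another pure strategy of the same player, so the elimination stops.
Surviving strategies — Country A: {Mid, Low}; Country B: {Opt1, Opt3}.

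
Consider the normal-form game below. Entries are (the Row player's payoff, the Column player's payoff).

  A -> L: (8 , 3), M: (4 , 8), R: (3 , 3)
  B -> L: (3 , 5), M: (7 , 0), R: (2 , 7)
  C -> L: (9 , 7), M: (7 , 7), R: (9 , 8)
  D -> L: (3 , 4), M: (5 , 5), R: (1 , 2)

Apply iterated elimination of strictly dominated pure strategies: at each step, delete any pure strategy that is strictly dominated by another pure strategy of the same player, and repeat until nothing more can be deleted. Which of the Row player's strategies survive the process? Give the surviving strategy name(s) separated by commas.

C

Row A is eliminated: C beats it against every remaining column (L: 9>8, M: 7>4, R: 9>3).
Row D is eliminated: C beats it against every remaining column (L: 9>3, M: 7>5, R: 9>1).
The Column player's strategy L is strictly dominated by R (B: 7>5, C: 8>7) and is removed.
Column M is eliminated: R beats it against every remaining row (B: 7>0, C: 8>7).
Row B is eliminated: C beats it against every remaining column (R: 9>2).
Among the remaining strategies, none is strictly dominated by another pure strategy of the same player, so the elimination stops.
Surviving strategies — the Row player: {C}; the Column player: {R}.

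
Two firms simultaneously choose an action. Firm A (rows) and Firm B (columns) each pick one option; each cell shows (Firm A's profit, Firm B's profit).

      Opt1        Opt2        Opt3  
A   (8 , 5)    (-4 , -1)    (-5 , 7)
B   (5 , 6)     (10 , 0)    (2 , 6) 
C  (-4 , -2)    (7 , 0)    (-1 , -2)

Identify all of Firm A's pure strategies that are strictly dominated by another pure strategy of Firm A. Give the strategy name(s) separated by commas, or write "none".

A is not dominated — it holds its own against B at Opt1 (8>5); C at Opt1 (8>-4).
B is not dominated — it holds its own against A at Opt2 (10>-4); C at Opt1 (5>-4).
C is strictly dominated by B (Opt1: 5>-4, Opt2: 10>7, Opt3: 2>-1).

C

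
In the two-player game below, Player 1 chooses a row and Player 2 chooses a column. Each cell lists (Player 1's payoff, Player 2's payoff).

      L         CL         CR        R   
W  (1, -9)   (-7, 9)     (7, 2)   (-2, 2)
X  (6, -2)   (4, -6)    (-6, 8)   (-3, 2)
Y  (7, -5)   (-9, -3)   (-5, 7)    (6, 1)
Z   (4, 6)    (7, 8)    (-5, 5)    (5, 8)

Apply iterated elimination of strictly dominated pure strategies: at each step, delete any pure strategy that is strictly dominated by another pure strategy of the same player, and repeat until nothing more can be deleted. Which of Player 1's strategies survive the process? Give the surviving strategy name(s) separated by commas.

Player 2's strategy L is strictly dominated by R (W: 2>-9, X: 2>-2, Y: 1>-5, Z: 8>6) and is removed.
Player 1's strategy X is strictly dominated by Z (CL: 7>4, CR: -5>-6, R: 5>-3) and is removed.
Among the remaining strategies, none is strictly dominated by another pure strategy of the same player, so the elimination stops.
Surviving strategies — Player 1: {W, Y, Z}; Player 2: {CL, CR, R}.

W, Y, Z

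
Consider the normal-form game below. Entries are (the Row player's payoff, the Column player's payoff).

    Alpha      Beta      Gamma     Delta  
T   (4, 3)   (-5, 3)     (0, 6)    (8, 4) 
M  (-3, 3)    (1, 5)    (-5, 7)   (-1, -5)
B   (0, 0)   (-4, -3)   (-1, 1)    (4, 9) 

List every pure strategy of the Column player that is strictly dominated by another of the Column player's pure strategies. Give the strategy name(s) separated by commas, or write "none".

Alpha, Beta

Alpha is strictly dominated by Gamma (T: 6>3, M: 7>3, B: 1>0).
Beta is strictly dominated by Gamma (T: 6>3, M: 7>5, B: 1>-3).
Gamma: no other strategy beats it everywhere (Alpha at T (6>3); Beta at T (6>3); Delta at T (6>4)).
Delta: no other strategy beats it everywhere (Alpha at T (4>3); Beta at T (4>3); Gamma at B (9>1)).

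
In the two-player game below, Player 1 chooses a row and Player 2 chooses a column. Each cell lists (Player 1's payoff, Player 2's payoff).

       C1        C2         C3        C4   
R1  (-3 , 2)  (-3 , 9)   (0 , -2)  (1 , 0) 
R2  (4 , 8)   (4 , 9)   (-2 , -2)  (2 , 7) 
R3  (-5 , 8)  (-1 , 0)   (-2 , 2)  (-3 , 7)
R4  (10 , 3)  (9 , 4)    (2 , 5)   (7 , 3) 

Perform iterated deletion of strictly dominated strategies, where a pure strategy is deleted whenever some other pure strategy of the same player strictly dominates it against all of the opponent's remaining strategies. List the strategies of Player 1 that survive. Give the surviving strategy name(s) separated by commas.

R4

For Player 1, R4 strictly dominates R1 on the remaining columns (C1: 10>-3, C2: 9>-3, C3: 2>0, C4: 7>1); eliminate R1.
Player 1's strategy R2 is strictly dominated by R4 (C1: 10>4, C2: 9>4, C3: 2>-2, C4: 7>2) and is removed.
Row R3 is eliminated: R4 beats it against every remaining column (C1: 10>-5, C2: 9>-1, C3: 2>-2, C4: 7>-3).
Column C1 is eliminated: C2 beats it against every remaining row (R4: 4>3).
For Player 2, C3 strictly dominates C2 on the remaining rows (R4: 5>4); eliminate C2.
Player 2's strategy C4 is strictly dominated by C3 (R4: 5>3) and is removed.
Among the remaining strategies, none is strictly dominated by another pure strategy of the same player, so the elimination stops.
Surviving strategies — Player 1: {R4}; Player 2: {C3}.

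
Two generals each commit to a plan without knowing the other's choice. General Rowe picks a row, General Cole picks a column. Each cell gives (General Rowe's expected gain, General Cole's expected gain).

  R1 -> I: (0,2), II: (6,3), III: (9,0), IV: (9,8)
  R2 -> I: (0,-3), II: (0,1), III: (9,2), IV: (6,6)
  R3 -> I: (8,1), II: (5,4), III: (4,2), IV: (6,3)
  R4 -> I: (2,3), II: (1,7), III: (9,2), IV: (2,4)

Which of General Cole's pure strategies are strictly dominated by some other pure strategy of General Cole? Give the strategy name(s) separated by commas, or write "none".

I is strictly dominated by II (R1: 3>2, R2: 1>-3, R3: 4>1, R4: 7>3).
Nothing dominates II: I at R1 (3>2); III at R1 (3>0); IV at R3 (4>3).
III: dominated, since IV does at least as well everywhere (R1: 8>0, R2: 6>2, R3: 3>2, R4: 4>2).
IV is not dominated — it holds its own against I at R1 (8>2); II at R1 (8>3); III at R1 (8>0).

I, III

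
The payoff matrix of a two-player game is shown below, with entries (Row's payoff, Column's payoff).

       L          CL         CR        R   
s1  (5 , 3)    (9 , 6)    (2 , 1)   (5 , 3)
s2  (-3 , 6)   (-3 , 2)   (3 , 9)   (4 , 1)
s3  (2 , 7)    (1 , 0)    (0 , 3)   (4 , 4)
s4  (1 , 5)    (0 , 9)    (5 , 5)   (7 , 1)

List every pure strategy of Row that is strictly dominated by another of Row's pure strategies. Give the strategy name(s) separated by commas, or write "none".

s2, s3

Nothing dominates s1: s2 at L (5>-3); s3 at L (5>2); s4 at L (5>1).
s2: dominated, since s4 does at least as well everywhere (L: 1>-3, CL: 0>-3, CR: 5>3, R: 7>4).
s1 strictly dominates s3 — L: 5>2, CL: 9>1, CR: 2>0, R: 5>4.
s4 is not dominated — it holds its own against s1 at CR (5>2); s2 at L (1>-3); s3 at CR (5>0).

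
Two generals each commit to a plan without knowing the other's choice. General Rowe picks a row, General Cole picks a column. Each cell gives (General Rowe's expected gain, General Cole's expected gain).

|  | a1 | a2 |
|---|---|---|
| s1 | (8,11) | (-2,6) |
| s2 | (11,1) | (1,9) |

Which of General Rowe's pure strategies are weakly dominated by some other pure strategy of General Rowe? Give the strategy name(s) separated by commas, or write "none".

s1

s1: dominated, since s2 does at least as well everywhere (a1: 11>8, a2: 1>-2).
s2: no other strategy beats it everywhere (s1 at a1 (11>8)).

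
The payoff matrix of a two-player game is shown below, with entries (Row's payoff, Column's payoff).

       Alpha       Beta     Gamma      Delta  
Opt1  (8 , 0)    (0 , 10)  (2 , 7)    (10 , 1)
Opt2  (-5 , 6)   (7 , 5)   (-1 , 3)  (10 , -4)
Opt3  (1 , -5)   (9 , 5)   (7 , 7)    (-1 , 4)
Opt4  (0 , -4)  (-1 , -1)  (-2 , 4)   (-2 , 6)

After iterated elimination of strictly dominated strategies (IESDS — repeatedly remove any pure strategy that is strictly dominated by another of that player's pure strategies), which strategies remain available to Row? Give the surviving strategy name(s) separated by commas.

Row's strategy Opt4 is strictly dominated by Opt1 (Alpha: 8>0, Beta: 0>-1, Gamma: 2>-2, Delta: 10>-2) and is removed.
Column's strategy Delta is strictly dominated by Beta (Opt1: 10>1, Opt2: 5>-4, Opt3: 5>4) and is removed.
Row Opt2 is eliminated: Opt3 beats it against every remaining column (Alpha: 1>-5, Beta: 9>7, Gamma: 7>-1).
For Column, Beta strictly dominates Alpha on the remaining rows (Opt1: 10>0, Opt3: 5>-5); eliminate Alpha.
Row's strategy Opt1 is strictly dominated by Opt3 (Beta: 9>0, Gamma: 7>2) and is removed.
Column Beta is eliminated: Gamma beats it against every remaining row (Opt3: 7>5).
Among the remaining strategies, none is strictly dominated by another pure strategy of the same player, so the elimination stops.
Surviving strategies — Row: {Opt3}; Column: {Gamma}.

Opt3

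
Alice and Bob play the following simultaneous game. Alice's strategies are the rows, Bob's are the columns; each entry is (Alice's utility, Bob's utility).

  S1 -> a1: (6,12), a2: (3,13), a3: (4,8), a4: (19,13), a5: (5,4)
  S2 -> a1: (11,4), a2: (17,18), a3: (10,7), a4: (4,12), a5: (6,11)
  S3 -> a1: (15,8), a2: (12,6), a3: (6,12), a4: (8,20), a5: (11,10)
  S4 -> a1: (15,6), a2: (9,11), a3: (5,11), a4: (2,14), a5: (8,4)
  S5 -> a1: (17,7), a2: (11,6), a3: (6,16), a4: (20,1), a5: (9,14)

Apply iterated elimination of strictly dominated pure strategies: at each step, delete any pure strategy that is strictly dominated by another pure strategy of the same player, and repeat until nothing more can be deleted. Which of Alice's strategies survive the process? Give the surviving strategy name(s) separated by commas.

S2, S3, S5

Row S1 is eliminated: S5 beats it against every remaining column (a1: 17>6, a2: 11>3, a3: 6>4, a4: 20>19, a5: 9>5).
Row S4 is eliminated: S5 beats it against every remaining column (a1: 17>15, a2: 11>9, a3: 6>5, a4: 20>2, a5: 9>8).
For Bob, a3 strictly dominates a1 on the remaining rows (S2: 7>4, S3: 12>8, S5: 16>7); eliminate a1.
Among the remaining strategies, none is strictly dominated by another pure strategy of the same player, so the elimination stops.
Surviving strategies — Alice: {S2, S3, S5}; Bob: {a2, a3, a4, a5}.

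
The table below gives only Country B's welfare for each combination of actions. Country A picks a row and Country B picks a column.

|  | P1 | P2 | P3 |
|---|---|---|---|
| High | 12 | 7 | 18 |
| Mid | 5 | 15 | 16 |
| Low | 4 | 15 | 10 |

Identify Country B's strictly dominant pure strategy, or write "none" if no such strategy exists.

P1 fails to dominate P2 at Mid (5<15).
P2 fails to dominate P1 at High (7<12).
P3 fails to dominate P2 at Low (10<15).
No single strategy dominates all the others.

none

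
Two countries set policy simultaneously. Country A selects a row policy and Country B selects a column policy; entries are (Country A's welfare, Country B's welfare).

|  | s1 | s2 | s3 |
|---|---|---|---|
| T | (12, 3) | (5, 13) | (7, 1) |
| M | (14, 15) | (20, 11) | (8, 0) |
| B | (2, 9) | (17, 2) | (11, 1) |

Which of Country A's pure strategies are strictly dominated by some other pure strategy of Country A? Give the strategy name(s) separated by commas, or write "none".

T

T: dominated, since M does at least as well everywhere (s1: 14>12, s2: 20>5, s3: 8>7).
M is not dominated — it holds its own against T at s1 (14>12); B at s1 (14>2).
B: no other strategy beats it everywhere (T at s2 (17>5); M at s3 (11>8)).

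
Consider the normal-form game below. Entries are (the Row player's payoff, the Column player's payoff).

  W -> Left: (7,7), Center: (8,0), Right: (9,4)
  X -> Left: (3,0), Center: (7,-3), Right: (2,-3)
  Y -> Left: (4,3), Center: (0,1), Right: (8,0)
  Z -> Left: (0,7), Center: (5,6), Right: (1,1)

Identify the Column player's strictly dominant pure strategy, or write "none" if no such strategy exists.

Left

Left vs Center: W: 7>0, X: 0>-3, Y: 3>1, Z: 7>6.
Left vs Right: W: 7>4, X: 0>-3, Y: 3>0, Z: 7>1.
Left strictly beats every other strategy against every opponent action, so it is strictly dominant.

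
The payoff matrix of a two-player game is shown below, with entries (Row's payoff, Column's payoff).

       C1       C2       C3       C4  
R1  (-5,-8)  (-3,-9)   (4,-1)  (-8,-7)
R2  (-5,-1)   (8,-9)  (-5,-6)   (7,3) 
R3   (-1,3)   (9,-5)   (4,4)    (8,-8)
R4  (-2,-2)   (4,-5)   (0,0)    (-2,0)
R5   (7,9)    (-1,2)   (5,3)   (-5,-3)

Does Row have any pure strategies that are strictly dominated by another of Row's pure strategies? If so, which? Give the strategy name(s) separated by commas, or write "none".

R1, R2, R4

R1 is strictly dominated by R5 (C1: 7>-5, C2: -1>-3, C3: 5>4, C4: -5>-8).
R2 is strictly dominated by R3 (C1: -1>-5, C2: 9>8, C3: 4>-5, C4: 8>7).
R3 is not dominated — it holds its own against R1 at C1 (-1>-5); R2 at C1 (-1>-5); R4 at C1 (-1>-2); R5 at C2 (9>-1).
R4 is strictly dominated by R3 (C1: -1>-2, C2: 9>4, C3: 4>0, C4: 8>-2).
Nothing dominates R5: R1 at C1 (7>-5); R2 at C1 (7>-5); R3 at C1 (7>-1); R4 at C1 (7>-2).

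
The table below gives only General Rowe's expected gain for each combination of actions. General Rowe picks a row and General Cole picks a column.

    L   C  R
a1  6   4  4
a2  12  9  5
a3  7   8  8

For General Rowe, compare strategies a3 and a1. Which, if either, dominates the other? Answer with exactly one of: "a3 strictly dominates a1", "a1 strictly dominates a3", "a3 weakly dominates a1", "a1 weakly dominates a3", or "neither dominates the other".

a3 strictly dominates a1

Compare a3 to a1 across every action of General Cole: L: 7>6, C: 8>4, R: 8>4.
a3 gives a strictly higher payoff against every action of General Cole, so a3 strictly dominates a1.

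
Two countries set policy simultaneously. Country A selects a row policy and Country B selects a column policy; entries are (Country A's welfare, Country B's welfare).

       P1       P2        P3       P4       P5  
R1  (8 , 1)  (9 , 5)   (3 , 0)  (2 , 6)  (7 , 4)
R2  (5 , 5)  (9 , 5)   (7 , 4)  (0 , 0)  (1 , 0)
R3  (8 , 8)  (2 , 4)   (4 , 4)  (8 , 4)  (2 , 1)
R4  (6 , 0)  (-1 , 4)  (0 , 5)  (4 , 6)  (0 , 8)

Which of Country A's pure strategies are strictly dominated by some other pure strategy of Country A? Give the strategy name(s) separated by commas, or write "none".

R4

R1 is not dominated — it holds its own against R2 at P1 (8>5); R3 at P1 (8=8); R4 at P1 (8>6).
R2 is not dominated — it holds its own against R1 at P2 (9=9); R3 at P2 (9>2); R4 at P2 (9>-1).
R3 is not dominated — it holds its own against R1 at P1 (8=8); R2 at P1 (8>5); R4 at P1 (8>6).
R4 is strictly dominated by R3 (P1: 8>6, P2: 2>-1, P3: 4>0, P4: 8>4, P5: 2>0).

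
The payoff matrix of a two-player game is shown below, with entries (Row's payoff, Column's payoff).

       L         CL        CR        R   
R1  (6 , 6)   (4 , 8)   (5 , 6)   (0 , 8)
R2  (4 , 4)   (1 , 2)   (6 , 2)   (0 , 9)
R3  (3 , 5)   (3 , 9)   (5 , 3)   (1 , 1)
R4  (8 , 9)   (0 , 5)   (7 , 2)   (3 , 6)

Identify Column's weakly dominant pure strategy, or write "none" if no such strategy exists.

none

L fails to dominate CL at R1 (6<8).
CL fails to dominate L at R2 (2<4).
CR fails to dominate L at R2 (2<4).
R fails to dominate L at R3 (1<5).
No single strategy dominates all the others.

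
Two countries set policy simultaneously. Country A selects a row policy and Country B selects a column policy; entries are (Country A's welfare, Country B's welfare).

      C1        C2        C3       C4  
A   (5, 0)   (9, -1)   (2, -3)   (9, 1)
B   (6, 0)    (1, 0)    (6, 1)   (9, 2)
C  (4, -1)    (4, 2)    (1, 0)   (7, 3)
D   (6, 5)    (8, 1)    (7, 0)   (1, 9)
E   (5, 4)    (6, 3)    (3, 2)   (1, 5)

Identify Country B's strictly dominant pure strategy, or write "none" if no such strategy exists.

C4

C4 vs C1: A: 1>0, B: 2>0, C: 3>-1, D: 9>5, E: 5>4.
C4 vs C2: A: 1>-1, B: 2>0, C: 3>2, D: 9>1, E: 5>3.
C4 vs C3: A: 1>-3, B: 2>1, C: 3>0, D: 9>0, E: 5>2.
C4 strictly beats every other strategy against every opponent action, so it is strictly dominant.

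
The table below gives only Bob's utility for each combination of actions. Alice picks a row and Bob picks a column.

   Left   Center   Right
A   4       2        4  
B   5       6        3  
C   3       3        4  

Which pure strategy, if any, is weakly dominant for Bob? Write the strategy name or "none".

none

Left fails to dominate Center at B (5<6).
Center fails to dominate Left at A (2<4).
Right fails to dominate Left at B (3<5).
No single strategy dominates all the others.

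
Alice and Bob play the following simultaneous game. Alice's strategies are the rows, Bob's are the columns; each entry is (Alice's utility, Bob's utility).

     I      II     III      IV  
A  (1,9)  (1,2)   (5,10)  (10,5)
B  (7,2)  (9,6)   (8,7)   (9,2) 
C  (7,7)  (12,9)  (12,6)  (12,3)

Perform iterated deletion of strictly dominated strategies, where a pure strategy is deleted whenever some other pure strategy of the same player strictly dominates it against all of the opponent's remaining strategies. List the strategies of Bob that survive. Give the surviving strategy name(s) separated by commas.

II

Row A is eliminated: C beats it against every remaining column (I: 7>1, II: 12>1, III: 12>5, IV: 12>10).
Bob's strategy I is strictly dominated by II (B: 6>2, C: 9>7) and is removed.
Row B is eliminated: C beats it against every remaining column (II: 12>9, III: 12>8, IV: 12>9).
For Bob, II strictly dominates III on the remaining rows (C: 9>6); eliminate III.
Bob's strategy IV is strictly dominated by II (C: 9>3) and is removed.
Among the remaining strategies, none is strictly dominated by another pure strategy of the same player, so the elimination stops.
Surviving strategies — Alice: {C}; Bob: {II}.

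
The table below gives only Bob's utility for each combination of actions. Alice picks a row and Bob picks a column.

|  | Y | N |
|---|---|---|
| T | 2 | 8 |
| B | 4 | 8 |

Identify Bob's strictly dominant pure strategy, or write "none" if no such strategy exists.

N

N vs Y: T: 8>2, B: 8>4.
N strictly beats every other strategy against every opponent action, so it is strictly dominant.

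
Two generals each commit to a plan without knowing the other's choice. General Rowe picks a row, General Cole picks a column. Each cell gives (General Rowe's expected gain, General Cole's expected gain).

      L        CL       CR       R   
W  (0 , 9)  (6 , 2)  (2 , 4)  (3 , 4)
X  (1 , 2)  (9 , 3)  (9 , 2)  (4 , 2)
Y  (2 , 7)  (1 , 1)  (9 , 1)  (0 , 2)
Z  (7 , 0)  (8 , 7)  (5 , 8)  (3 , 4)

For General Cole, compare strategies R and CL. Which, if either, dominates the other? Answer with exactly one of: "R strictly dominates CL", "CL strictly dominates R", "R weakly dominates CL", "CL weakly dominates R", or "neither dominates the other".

neither dominates the other

Compare R to CL across each opponent action: W: 4>2, X: 2<3, Y: 2>1, Z: 4<7.
R does better at W, Y but worse at X, Z; neither strategy dominates the other.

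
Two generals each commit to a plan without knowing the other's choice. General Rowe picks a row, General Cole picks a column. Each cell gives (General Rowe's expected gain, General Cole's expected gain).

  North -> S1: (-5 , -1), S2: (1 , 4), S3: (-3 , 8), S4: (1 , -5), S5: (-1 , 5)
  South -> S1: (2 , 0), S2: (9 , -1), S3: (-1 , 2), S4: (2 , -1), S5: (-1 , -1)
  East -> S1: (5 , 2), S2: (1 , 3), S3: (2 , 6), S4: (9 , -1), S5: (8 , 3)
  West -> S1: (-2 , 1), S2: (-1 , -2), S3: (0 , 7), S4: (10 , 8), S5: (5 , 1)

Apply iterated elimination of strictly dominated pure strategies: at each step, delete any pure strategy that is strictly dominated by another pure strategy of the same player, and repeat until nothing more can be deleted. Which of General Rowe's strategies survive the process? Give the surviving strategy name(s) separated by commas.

East, West

General Cole's strategy S1 is strictly dominated by S3 (North: 8>-1, South: 2>0, East: 6>2, West: 7>1) and is removed.
For General Cole, S3 strictly dominates S2 on the remaining rows (North: 8>4, South: 2>-1, East: 6>3, West: 7>-2); eliminate S2.
General Rowe's strategy North is strictly dominated by East (S3: 2>-3, S4: 9>1, S5: 8>-1) and is removed.
Row South is eliminated: East beats it against every remaining column (S3: 2>-1, S4: 9>2, S5: 8>-1).
For General Cole, S3 strictly dominates S5 on the remaining rows (East: 6>3, West: 7>1); eliminate S5.
Among the remaining strategies, none is strictly dominated by another pure strategy of the same player, so the elimination stops.
Surviving strategies — General Rowe: {East, West}; General Cole: {S3, S4}.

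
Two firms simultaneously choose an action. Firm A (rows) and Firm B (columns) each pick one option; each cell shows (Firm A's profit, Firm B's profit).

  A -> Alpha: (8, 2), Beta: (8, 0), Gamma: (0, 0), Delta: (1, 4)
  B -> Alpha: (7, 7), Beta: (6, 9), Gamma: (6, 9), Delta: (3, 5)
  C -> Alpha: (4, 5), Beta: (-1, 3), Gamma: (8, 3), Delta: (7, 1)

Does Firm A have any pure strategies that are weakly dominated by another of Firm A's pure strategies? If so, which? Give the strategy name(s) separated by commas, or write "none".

A is not dominated — it holds its own against B at Alpha (8>7); C at Alpha (8>4).
B is not dominated — it holds its own against A at Gamma (6>0); C at Alpha (7>4).
C is not dominated — it holds its own against A at Gamma (8>0); B at Gamma (8>6).

none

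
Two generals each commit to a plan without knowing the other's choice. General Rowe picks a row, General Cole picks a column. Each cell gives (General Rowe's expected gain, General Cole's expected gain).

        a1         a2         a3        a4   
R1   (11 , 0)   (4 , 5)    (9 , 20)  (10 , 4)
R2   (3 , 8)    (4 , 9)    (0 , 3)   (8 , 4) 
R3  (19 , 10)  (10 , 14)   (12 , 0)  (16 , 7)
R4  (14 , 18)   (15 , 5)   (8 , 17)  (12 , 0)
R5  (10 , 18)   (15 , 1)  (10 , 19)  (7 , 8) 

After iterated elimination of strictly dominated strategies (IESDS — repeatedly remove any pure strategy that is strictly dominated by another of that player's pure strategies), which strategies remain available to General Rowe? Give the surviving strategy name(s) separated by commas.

For General Rowe, R3 strictly dominates R1 on the remaining columns (a1: 19>11, a2: 10>4, a3: 12>9, a4: 16>10); eliminate R1.
General Rowe's strategy R2 is strictly dominated by R3 (a1: 19>3, a2: 10>4, a3: 12>0, a4: 16>8) and is removed.
Column a4 is eliminated: a1 beats it against every remaining row (R3: 10>7, R4: 18>0, R5: 18>8).
Among the remaining strategies, none is strictly dominated by another pure strategy of the same player, so the elimination stops.
Surviving strategies — General Rowe: {R3, R4, R5}; General Cole: {a1, a2, a3}.

R3, R4, R5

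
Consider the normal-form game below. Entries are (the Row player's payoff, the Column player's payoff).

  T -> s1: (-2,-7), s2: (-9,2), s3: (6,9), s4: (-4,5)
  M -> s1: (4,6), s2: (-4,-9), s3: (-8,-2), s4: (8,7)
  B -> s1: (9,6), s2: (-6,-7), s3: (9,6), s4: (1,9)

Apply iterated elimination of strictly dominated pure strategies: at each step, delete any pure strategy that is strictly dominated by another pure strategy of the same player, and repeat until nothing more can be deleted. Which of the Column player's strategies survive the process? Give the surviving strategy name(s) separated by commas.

The Row player's strategy T is strictly dominated by B (s1: 9>-2, s2: -6>-9, s3: 9>6, s4: 1>-4) and is removed.
For the Column player, s4 strictly dominates s1 on the remaining rows (M: 7>6, B: 9>6); eliminate s1.
The Column player's strategy s2 is strictly dominated by s3 (M: -2>-9, B: 6>-7) and is removed.
For the Column player, s4 strictly dominates s3 on the remaining rows (M: 7>-2, B: 9>6); eliminate s3.
For the Row player, M strictly dominates B on the remaining columns (s4: 8>1); eliminate B.
Among the remaining strategies, none is strictly dominated by another pure strategy of the same player, so the elimination stops.
Surviving strategies — the Row player: {M}; the Column player: {s4}.

s4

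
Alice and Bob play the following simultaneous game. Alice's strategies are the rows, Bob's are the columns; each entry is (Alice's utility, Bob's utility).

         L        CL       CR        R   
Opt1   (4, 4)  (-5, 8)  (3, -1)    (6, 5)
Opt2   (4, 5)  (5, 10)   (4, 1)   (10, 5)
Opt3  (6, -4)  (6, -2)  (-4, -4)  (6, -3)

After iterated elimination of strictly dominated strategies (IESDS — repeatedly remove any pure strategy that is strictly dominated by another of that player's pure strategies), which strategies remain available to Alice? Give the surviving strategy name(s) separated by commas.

Opt3

Bob's strategy L is strictly dominated by CL (Opt1: 8>4, Opt2: 10>5, Opt3: -2>-4) and is removed.
For Alice, Opt2 strictly dominates Opt1 on the remaining columns (CL: 5>-5, CR: 4>3, R: 10>6); eliminate Opt1.
For Bob, CL strictly dominates CR on the remaining rows (Opt2: 10>1, Opt3: -2>-4); eliminate CR.
Column R is eliminated: CL beats it against every remaining row (Opt2: 10>5, Opt3: -2>-3).
Alice's strategy Opt2 is strictly dominated by Opt3 (CL: 6>5) and is removed.
Among the remaining strategies, none is strictly dominated by another pure strategy of the same player, so the elimination stops.
Surviving strategies — Alice: {Opt3}; Bob: {CL}.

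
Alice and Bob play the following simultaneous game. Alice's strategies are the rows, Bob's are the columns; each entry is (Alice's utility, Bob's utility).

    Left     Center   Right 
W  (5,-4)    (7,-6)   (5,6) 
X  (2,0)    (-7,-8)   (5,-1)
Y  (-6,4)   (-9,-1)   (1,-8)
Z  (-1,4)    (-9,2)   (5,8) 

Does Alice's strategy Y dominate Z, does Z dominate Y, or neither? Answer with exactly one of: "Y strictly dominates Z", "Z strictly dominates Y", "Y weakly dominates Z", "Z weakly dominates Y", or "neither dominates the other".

Y's payoffs vs Z's, by Bob's action — Left: -6<-1, Center: -9=-9, Right: 1<5.
Z is at least as good everywhere and strictly better somewhere (tied at Center), so Z weakly dominates Y.

Z weakly dominates Y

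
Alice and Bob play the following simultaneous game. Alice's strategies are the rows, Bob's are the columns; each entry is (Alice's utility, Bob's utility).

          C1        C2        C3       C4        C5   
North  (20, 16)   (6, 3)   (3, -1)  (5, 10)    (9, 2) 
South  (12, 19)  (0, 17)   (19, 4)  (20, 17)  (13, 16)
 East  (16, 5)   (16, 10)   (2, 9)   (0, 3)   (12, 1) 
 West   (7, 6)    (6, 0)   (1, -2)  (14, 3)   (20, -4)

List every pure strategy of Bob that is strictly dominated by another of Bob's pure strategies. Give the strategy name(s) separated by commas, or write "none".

C3, C4, C5

C1 is not dominated — it holds its own against C2 at North (16>3); C3 at North (16>-1); C4 at North (16>10); C5 at North (16>2).
Nothing dominates C2: C1 at East (10>5); C3 at North (3>-1); C4 at South (17=17); C5 at North (3>2).
C3: dominated, since C2 does at least as well everywhere (North: 3>-1, South: 17>4, East: 10>9, West: 0>-2).
C1 strictly dominates C4 — North: 16>10, South: 19>17, East: 5>3, West: 6>3.
C5 is strictly dominated by C1 (North: 16>2, South: 19>16, East: 5>1, West: 6>-4).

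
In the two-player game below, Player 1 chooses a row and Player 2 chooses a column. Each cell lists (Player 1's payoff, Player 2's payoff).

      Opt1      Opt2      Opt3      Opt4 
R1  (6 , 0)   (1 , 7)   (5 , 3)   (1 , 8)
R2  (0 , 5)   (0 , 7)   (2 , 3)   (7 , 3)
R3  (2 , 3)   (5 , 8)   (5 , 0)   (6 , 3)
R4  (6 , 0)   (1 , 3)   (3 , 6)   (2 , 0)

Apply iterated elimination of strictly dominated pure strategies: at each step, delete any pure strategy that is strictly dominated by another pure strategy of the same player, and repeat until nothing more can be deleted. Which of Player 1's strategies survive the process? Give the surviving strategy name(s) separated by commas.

R3

Column Opt1 is eliminated: Opt2 beats it against every remaining row (R1: 7>0, R2: 7>5, R3: 8>3, R4: 3>0).
Row R4 is eliminated: R3 beats it against every remaining column (Opt2: 5>1, Opt3: 5>3, Opt4: 6>2).
For Player 2, Opt2 strictly dominates Opt3 on the remaining rows (R1: 7>3, R2: 7>3, R3: 8>0); eliminate Opt3.
Row R1 is eliminated: R3 beats it against every remaining column (Opt2: 5>1, Opt4: 6>1).
Player 2's strategy Opt4 is strictly dominated by Opt2 (R2: 7>3, R3: 8>3) and is removed.
Player 1's strategy R2 is strictly dominated by R3 (Opt2: 5>0) and is removed.
Among the remaining strategies, none is strictly dominated by another pure strategy of the same player, so the elimination stops.
Surviving strategies — Player 1: {R3}; Player 2: {Opt2}.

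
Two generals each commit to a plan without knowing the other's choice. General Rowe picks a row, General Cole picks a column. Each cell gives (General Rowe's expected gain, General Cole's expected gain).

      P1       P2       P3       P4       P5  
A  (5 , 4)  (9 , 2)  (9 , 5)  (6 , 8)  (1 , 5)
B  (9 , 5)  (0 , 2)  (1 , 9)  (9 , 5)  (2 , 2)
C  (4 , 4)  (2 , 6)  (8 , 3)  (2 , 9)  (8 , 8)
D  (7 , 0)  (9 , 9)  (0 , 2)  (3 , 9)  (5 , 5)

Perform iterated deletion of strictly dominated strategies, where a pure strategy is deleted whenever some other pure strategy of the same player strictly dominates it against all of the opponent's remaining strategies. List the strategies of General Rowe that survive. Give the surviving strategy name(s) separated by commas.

General Cole's strategy P5 is strictly dominated by P4 (A: 8>5, B: 5>2, C: 9>8, D: 9>5) and is removed.
For General Rowe, A strictly dominates C on the remaining columns (P1: 5>4, P2: 9>2, P3: 9>8, P4: 6>2); eliminate C.
General Cole's strategy P1 is strictly dominated by P3 (A: 5>4, B: 9>5, D: 2>0) and is removed.
Among the remaining strategies, none is strictly dominated by another pure strategy of the same player, so the elimination stops.
Surviving strategies — General Rowe: {A, B, D}; General Cole: {P2, P3, P4}.

A, B, D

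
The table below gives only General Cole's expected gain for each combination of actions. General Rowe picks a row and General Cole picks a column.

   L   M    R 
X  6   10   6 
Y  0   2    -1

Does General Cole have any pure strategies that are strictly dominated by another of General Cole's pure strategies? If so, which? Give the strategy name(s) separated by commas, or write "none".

L is strictly dominated by M (X: 10>6, Y: 2>0).
M is not dominated — it holds its own against L at X (10>6); R at X (10>6).
R: dominated, since M does at least as well everywhere (X: 10>6, Y: 2>-1).

L, R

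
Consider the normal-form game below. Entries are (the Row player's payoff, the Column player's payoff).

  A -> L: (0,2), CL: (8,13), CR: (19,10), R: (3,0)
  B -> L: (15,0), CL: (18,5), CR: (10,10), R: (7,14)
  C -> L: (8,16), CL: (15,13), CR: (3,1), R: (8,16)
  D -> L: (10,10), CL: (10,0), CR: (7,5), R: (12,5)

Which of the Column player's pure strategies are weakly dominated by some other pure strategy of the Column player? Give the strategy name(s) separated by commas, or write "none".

none

L: no other strategy beats it everywhere (CL at C (16>13); CR at C (16>1); R at A (2>0)).
Nothing dominates CL: L at A (13>2); CR at A (13>10); R at A (13>0).
CR: no other strategy beats it everywhere (L at A (10>2); CL at B (10>5); R at A (10>0)).
Nothing dominates R: L at B (14>0); CL at B (14>5); CR at B (14>10).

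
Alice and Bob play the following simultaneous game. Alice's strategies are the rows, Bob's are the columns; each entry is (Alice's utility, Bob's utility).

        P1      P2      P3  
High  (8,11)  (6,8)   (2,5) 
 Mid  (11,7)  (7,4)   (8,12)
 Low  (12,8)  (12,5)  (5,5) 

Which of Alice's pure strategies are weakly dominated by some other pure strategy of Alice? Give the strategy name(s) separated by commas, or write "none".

High

Mid weakly dominates High — P1: 11>8, P2: 7>6, P3: 8>2.
Mid: no other strategy beats it everywhere (High at P1 (11>8); Low at P3 (8>5)).
Low: no other strategy beats it everywhere (High at P1 (12>8); Mid at P1 (12>11)).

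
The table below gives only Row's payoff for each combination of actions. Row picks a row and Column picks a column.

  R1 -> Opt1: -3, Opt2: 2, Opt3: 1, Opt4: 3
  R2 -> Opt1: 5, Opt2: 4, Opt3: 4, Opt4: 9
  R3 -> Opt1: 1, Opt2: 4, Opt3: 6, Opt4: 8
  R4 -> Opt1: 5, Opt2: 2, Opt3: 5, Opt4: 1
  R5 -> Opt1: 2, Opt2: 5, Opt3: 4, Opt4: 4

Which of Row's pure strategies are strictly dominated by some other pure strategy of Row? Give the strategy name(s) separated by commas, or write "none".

R1: dominated, since R2 does at least as well everywhere (Opt1: 5>-3, Opt2: 4>2, Opt3: 4>1, Opt4: 9>3).
Nothing dominates R2: R1 at Opt1 (5>-3); R3 at Opt1 (5>1); R4 at Opt1 (5=5); R5 at Opt1 (5>2).
R3: no other strategy beats it everywhere (R1 at Opt1 (1>-3); R2 at Opt2 (4=4); R4 at Opt2 (4>2); R5 at Opt3 (6>4)).
R4: no other strategy beats it everywhere (R1 at Opt1 (5>-3); R2 at Opt1 (5=5); R3 at Opt1 (5>1); R5 at Opt1 (5>2)).
R5 is not dominated — it holds its own against R1 at Opt1 (2>-3); R2 at Opt2 (5>4); R3 at Opt1 (2>1); R4 at Opt2 (5>2).

R1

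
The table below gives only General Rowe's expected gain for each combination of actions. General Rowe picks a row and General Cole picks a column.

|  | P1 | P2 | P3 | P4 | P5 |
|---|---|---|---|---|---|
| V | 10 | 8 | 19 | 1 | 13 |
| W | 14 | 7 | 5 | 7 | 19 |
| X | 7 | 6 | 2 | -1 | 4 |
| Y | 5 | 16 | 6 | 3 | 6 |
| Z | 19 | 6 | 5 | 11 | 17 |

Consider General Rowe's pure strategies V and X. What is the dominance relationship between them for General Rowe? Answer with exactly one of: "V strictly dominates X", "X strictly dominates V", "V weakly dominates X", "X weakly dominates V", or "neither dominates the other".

Compare V to X across every action of General Cole: P1: 10>7, P2: 8>6, P3: 19>2, P4: 1>-1, P5: 13>4.
Every comparison favours V, so V strictly dominates X.

V strictly dominates X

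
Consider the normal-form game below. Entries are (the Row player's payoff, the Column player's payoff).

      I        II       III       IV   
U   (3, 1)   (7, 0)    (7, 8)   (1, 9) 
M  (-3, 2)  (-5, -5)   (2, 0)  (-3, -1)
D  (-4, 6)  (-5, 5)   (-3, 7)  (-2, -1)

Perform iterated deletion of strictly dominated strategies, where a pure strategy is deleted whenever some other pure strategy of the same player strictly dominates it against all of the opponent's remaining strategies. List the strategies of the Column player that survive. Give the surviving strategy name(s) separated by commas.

IV

Row M is eliminated: U beats it against every remaining column (I: 3>-3, II: 7>-5, III: 7>2, IV: 1>-3).
Row D is eliminated: U beats it against every remaining column (I: 3>-4, II: 7>-5, III: 7>-3, IV: 1>-2).
The Column player's strategy I is strictly dominated by III (U: 8>1) and is removed.
For the Column player, III strictly dominates II on the remaining rows (U: 8>0); eliminate II.
For the Column player, IV strictly dominates III on the remaining rows (U: 9>8); eliminate III.
Among the remaining strategies, none is strictly dominated by another pure strategy of the same player, so the elimination stops.
Surviving strategies — the Row player: {U}; the Column player: {IV}.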